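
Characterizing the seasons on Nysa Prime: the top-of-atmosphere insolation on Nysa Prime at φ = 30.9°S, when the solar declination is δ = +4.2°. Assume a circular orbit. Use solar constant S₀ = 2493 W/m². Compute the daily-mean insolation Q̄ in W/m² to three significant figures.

Q̄ ≈ 633 W/m²

cos H₀ = −tan(-30.9°) tan(+4.200°) = 0.0440, H₀ = 1.5268 rad.
Bracket: H₀ sin φ sin δ + cos φ cos δ sin H₀ = 1.5268×-0.51354×0.07324 + 0.85806×0.99731×0.99903 = -0.057425 + 0.854922 = 0.797497.
Q̄ = (S₀/π) × [bracket] = (2493/π) × 0.797497 = 632.9 W/m².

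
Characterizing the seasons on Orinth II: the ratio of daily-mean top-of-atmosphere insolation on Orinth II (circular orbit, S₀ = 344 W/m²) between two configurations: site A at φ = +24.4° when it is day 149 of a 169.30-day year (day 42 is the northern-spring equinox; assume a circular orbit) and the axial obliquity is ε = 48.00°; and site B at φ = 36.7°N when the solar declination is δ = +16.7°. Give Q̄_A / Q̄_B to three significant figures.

Q̄_A / Q̄_B ≈ 0.416

— Configuration A (φ=+24.4°):
Solar longitude: λ_s = 360° × (149 − 42)/169.30 = 227.525°.
sin δ = sin 48.00° × sin 227.525° = -0.54812, so δ = -33.238°.
cos H₀ = −tan(+24.4°) tan(-33.238°) = 0.2973, H₀ = 1.2690 rad.
Bracket: H₀ sin φ sin δ + cos φ cos δ sin H₀ = 1.2690×0.41310×-0.54812 + 0.91068×0.83640×0.95479 = -0.287338 + 0.727257 = 0.439919.
Q̄ = (S₀/π) × [bracket] = (344/π) × 0.439919 = 48.171 W/m².
— Configuration B (φ=+36.7°):
cos H₀ = −tan(+36.7°) tan(+16.700°) = -0.2236, H₀ = 1.7963 rad.
Bracket: H₀ sin φ sin δ + cos φ cos δ sin H₀ = 1.7963×0.59763×0.28736 + 0.80178×0.95782×0.97468 = 0.308488 + 0.748516 = 1.057004.
Q̄ = (S₀/π) × [bracket] = (344/π) × 1.057004 = 115.74 W/m².
Ratio Q̄_A / Q̄_B = 48.171 / 115.74 = 0.4162.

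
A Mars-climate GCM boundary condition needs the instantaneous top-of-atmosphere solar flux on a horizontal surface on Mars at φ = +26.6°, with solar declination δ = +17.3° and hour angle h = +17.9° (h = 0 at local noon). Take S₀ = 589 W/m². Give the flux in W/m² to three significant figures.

cos θ_z = sin φ sin δ + cos φ cos δ cos h = 0.133152 + 0.812379 = 0.945531.
Flux = S₀ · cos θ_z = 589 × 0.945531 = 556.9 W/m².

557 W/m²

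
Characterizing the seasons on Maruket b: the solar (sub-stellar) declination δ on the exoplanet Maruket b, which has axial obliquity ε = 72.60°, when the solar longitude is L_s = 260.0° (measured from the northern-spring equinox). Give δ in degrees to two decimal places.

sin δ = sin ε · sin L_s = sin 72.60° × sin 260.0° = -0.939743.
δ = arcsin(-0.939743) = -70.01°.

δ = -70.01°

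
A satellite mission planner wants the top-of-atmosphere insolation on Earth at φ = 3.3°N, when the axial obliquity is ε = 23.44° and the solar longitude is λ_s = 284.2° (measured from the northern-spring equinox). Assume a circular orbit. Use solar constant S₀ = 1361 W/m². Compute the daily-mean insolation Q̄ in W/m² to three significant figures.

Solar declination: sin δ = sin ε · sin λ_s = sin 23.44° × sin 284.2° = -0.38563, so δ = -22.683°.
cos H₀ = −tan(+3.3°) tan(-22.683°) = 0.0241, H₀ = 1.5467 rad.
Bracket: H₀ sin φ sin δ + cos φ cos δ sin H₀ = 1.5467×0.05756×-0.38563 + 0.99834×0.92265×0.99971 = -0.034332 + 0.920851 = 0.886519.
Q̄ = (S₀/π) × [bracket] = (1361/π) × 0.886519 = 384.1 W/m².

Q̄ ≈ 384 W/m²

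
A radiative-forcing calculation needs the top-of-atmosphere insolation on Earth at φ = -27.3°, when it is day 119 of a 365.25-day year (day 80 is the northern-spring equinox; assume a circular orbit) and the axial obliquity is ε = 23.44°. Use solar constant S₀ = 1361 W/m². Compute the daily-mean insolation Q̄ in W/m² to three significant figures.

Solar longitude: λ_s = 360° × (119 − 80)/365.25 = 38.439°.
sin δ = sin 23.44° × sin 38.439° = 0.24730, so δ = +14.318°.
cos H₀ = −tan(-27.3°) tan(+14.318°) = 0.1317, H₀ = 1.4387 rad.
Bracket: H₀ sin φ sin δ + cos φ cos δ sin H₀ = 1.4387×-0.45865×0.24730 + 0.88862×0.96894×0.99129 = -0.163183 + 0.853520 = 0.690337.
Q̄ = (S₀/π) × [bracket] = (1361/π) × 0.690337 = 299.1 W/m².

Q̄ ≈ 299 W/m²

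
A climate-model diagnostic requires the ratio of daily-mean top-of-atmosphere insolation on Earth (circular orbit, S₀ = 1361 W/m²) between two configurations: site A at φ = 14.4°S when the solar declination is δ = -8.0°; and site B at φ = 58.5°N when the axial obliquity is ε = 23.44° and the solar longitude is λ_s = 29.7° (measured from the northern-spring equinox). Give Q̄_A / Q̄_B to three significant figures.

Q̄_A / Q̄_B ≈ 1.26

— Configuration A (φ=-14.4°):
cos H₀ = −tan(-14.4°) tan(-8.000°) = -0.0361, H₀ = 1.6069 rad.
Bracket: H₀ sin φ sin δ + cos φ cos δ sin H₀ = 1.6069×-0.24869×-0.13917 + 0.96858×0.99027×0.99935 = 0.055615 + 0.958532 = 1.014147.
Q̄ = (S₀/π) × [bracket] = (1361/π) × 1.014147 = 439.35 W/m².
— Configuration B (φ=+58.5°):
Solar declination: sin δ = sin ε · sin λ_s = sin 23.44° × sin 29.7° = 0.19709, so δ = +11.367°.
cos H₀ = −tan(+58.5°) tan(+11.367°) = -0.3281, H₀ = 1.9050 rad.
Bracket: H₀ sin φ sin δ + cos φ cos δ sin H₀ = 1.9050×0.85264×0.19709 + 0.52250×0.98039×0.94466 = 0.320129 + 0.483906 = 0.804035.
Q̄ = (S₀/π) × [bracket] = (1361/π) × 0.804035 = 348.32 W/m².
Ratio Q̄_A / Q̄_B = 439.35 / 348.32 = 1.261.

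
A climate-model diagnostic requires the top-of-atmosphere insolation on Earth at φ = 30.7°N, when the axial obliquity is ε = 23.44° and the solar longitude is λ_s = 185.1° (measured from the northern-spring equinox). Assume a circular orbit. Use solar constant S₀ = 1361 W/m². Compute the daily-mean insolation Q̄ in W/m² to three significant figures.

Solar declination: sin δ = sin ε · sin λ_s = sin 23.44° × sin 185.1° = -0.03536, so δ = -2.026°.
cos H₀ = −tan(+30.7°) tan(-2.026°) = 0.0210, H₀ = 1.5498 rad.
Bracket: H₀ sin φ sin δ + cos φ cos δ sin H₀ = 1.5498×0.51054×-0.03536 + 0.85985×0.99937×0.99978 = -0.027978 + 0.859119 = 0.831141.
Q̄ = (S₀/π) × [bracket] = (1361/π) × 0.831141 = 360.1 W/m².

Q̄ ≈ 360 W/m²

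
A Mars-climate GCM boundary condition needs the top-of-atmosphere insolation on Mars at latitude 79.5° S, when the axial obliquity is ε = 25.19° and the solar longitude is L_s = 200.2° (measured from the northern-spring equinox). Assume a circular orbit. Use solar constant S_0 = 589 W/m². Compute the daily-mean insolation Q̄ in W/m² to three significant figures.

Solar declination: sin δ = sin ε · sin L_s = sin 25.19° × sin 200.2° = -0.14697, so δ = -8.451°.
cos h₀ = −tan(-79.5°) tan(-8.451°) = -0.8017, h₀ = 2.5009 rad.
Bracket: h₀ sin ϕ sin δ + cos ϕ cos δ sin h₀ = 2.5009×-0.98325×-0.14697 + 0.18224×0.98914×0.59777 = 0.361401 + 0.107755 = 0.469156.
Q̄ = (S_0/π) × [bracket] = (589/π) × 0.469156 = 87.96 W/m².

Q̄ ≈ 88.0 W/m²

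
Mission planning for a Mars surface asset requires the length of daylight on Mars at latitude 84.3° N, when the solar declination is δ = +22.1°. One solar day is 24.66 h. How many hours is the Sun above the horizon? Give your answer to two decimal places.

Sunrise equation: cos H₀ = −tan φ · tan δ = -4.0682 ≤ −1, so the Sun never sets (polar day) and H₀ = π.
Daylight = 2H₀/(2π) × 24.66 h = (3.1416/π) × 24.66 = 24.66 h.

24.66 h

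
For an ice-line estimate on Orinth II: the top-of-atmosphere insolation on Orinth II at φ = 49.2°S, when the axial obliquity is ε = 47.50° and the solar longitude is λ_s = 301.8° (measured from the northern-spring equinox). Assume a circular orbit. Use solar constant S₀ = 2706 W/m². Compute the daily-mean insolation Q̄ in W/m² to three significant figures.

Q̄ ≈ 1.29e+03 W/m²

Solar declination: sin δ = sin ε · sin λ_s = sin 47.50° × sin 301.8° = -0.62661, so δ = -38.800°.
cos H₀ = −tan(-49.2°) tan(-38.800°) = -0.9315, H₀ = 2.7692 rad.
Bracket: H₀ sin φ sin δ + cos φ cos δ sin H₀ = 2.7692×-0.75700×-0.62661 + 0.65342×0.77934×0.36381 = 1.313553 + 0.185265 = 1.498818.
Q̄ = (S₀/π) × [bracket] = (2706/π) × 1.498818 = 1291 W/m².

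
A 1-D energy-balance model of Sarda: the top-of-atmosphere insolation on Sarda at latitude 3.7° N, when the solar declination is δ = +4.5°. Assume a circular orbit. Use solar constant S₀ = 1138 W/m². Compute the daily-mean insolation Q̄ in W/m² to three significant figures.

cos H₀ = −tan(+3.7°) tan(+4.500°) = -0.0051, H₀ = 1.5759 rad.
Bracket: H₀ sin φ sin δ + cos φ cos δ sin H₀ = 1.5759×0.06453×0.07846 + 0.99792×0.99692×0.99999 = 0.007979 + 0.994836 = 1.002815.
Q̄ = (S₀/π) × [bracket] = (1138/π) × 1.002815 = 363.3 W/m².

Q̄ ≈ 363 W/m²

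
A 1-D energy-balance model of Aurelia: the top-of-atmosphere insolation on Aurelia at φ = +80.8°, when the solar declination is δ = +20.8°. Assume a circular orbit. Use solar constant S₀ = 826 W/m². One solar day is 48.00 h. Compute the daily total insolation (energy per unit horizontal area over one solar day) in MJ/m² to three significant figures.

cos H₀ = −tan(+80.8°) tan(+20.800°) = -2.3454 ≤ −1 ⇒ polar day, H₀ = π.
Bracket: H₀ sin φ sin δ + cos φ cos δ sin H₀ = 3.1416×0.98714×0.35511 + 0.15988×0.93483×0.00000 = 1.101267 + 0.000000 = 1.101267.
Q̄ = (S₀/π) × [bracket] = (826/π) × 1.101267 = 289.55 W/m².
Daily total = Q̄ × 48.00 h × 3600 s/h = 289.55 × 48.00 × 3600 / 10⁶ = 50.03 MJ/m².

50.0 MJ/m²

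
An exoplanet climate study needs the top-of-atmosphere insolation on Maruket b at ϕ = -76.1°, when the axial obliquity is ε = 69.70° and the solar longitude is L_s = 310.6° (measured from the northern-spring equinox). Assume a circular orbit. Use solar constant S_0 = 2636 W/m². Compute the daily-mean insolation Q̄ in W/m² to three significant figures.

Solar declination: sin δ = sin ε · sin L_s = sin 69.70° × sin 310.6° = -0.71211, so δ = -45.407°.
cos h₀ = −tan(-76.1°) tan(-45.407°) = -4.0986 ≤ −1 ⇒ polar day, h₀ = π.
Bracket: h₀ sin ϕ sin δ + cos ϕ cos δ sin h₀ = 3.1416×-0.97072×-0.71211 + 0.24023×0.70207×0.00000 = 2.171661 + 0.000000 = 2.171661.
Q̄ = (S_0/π) × [bracket] = (2636/π) × 2.171661 = 1822 W/m².

Q̄ ≈ 1.82e+03 W/m²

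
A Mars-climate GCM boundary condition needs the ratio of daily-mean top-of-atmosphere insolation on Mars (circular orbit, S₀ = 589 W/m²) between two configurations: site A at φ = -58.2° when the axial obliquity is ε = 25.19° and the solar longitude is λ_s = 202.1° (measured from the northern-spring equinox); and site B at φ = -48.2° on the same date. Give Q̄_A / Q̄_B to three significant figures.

— Configuration A (φ=-58.2°):
Solar declination: sin δ = sin ε · sin λ_s = sin 25.19° × sin 202.1° = -0.16013, so δ = -9.214°.
cos H₀ = −tan(-58.2°) tan(-9.214°) = -0.2616, H₀ = 1.8355 rad.
Bracket: H₀ sin φ sin δ + cos φ cos δ sin H₀ = 1.8355×-0.84989×-0.16013 + 0.52696×0.98710×0.96517 = 0.249798 + 0.502045 = 0.751843.
Q̄ = (S₀/π) × [bracket] = (589/π) × 0.751843 = 140.96 W/m².
— Configuration B (φ=-48.2°):
cos H₀ = −tan(-48.2°) tan(-9.214°) = -0.1814, H₀ = 1.7532 rad.
Bracket: H₀ sin φ sin δ + cos φ cos δ sin H₀ = 1.7532×-0.74548×-0.16013 + 0.66653×0.98710×0.98340 = 0.209286 + 0.647010 = 0.856296.
Q̄ = (S₀/π) × [bracket] = (589/π) × 0.856296 = 160.54 W/m².
Ratio Q̄_A / Q̄_B = 140.96 / 160.54 = 0.8780.

Q̄_A / Q̄_B ≈ 0.878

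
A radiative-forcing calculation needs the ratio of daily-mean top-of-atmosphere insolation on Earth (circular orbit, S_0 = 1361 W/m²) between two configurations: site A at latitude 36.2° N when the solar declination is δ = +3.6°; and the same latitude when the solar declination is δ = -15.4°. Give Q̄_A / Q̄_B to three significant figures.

Q̄_A / Q̄_B ≈ 1.58

— Configuration A (ϕ=+36.2°):
cos h₀ = −tan(+36.2°) tan(+3.600°) = -0.0460, h₀ = 1.6169 rad.
Bracket: h₀ sin ϕ sin δ + cos ϕ cos δ sin h₀ = 1.6169×0.59061×0.06279 + 0.80696×0.99803×0.99894 = 0.059962 + 0.804517 = 0.864479.
Q̄ = (S_0/π) × [bracket] = (1361/π) × 0.864479 = 374.51 W/m².
— Configuration B (ϕ=+36.2°):
cos h₀ = −tan(+36.2°) tan(-15.400°) = 0.2016, h₀ = 1.3678 rad.
Bracket: h₀ sin ϕ sin δ + cos ϕ cos δ sin h₀ = 1.3678×0.59061×-0.26556 + 0.80696×0.96410×0.97947 = -0.214529 + 0.762018 = 0.547489.
Q̄ = (S_0/π) × [bracket] = (1361/π) × 0.547489 = 237.18 W/m².
Ratio Q̄_A / Q̄_B = 374.51 / 237.18 = 1.579.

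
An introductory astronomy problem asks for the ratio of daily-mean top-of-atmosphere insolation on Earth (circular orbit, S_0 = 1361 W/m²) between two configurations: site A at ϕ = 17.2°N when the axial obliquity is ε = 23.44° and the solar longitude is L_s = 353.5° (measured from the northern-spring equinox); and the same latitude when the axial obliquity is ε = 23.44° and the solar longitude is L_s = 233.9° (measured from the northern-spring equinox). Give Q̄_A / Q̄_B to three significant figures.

— Configuration A (ϕ=+17.2°):
Solar declination: sin δ = sin ε · sin L_s = sin 23.44° × sin 353.5° = -0.04503, so δ = -2.581°.
cos h₀ = −tan(+17.2°) tan(-2.581°) = 0.0140, h₀ = 1.5568 rad.
Bracket: h₀ sin ϕ sin δ + cos ϕ cos δ sin h₀ = 1.5568×0.29571×-0.04503 + 0.95528×0.99899×0.99990 = -0.020730 + 0.954220 = 0.933490.
Q̄ = (S_0/π) × [bracket] = (1361/π) × 0.933490 = 404.41 W/m².
— Configuration B (ϕ=+17.2°):
Solar declination: sin δ = sin ε · sin L_s = sin 23.44° × sin 233.9° = -0.32141, so δ = -18.748°.
cos h₀ = −tan(+17.2°) tan(-18.748°) = 0.1051, h₀ = 1.4655 rad.
Bracket: h₀ sin ϕ sin δ + cos ϕ cos δ sin h₀ = 1.4655×0.29571×-0.32141 + 0.95528×0.94694×0.99447 = -0.139287 + 0.899590 = 0.760303.
Q̄ = (S_0/π) × [bracket] = (1361/π) × 0.760303 = 329.38 W/m².
Ratio Q̄_A / Q̄_B = 404.41 / 329.38 = 1.228.

Q̄_A / Q̄_B ≈ 1.23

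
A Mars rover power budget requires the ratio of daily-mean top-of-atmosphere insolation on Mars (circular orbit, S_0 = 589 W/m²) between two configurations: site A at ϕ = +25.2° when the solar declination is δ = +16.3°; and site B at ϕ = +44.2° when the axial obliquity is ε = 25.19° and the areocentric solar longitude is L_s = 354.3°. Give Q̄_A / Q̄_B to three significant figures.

Q̄_A / Q̄_B ≈ 1.59

— Configuration A (ϕ=+25.2°):
cos h₀ = −tan(+25.2°) tan(+16.300°) = -0.1376, h₀ = 1.7088 rad.
Bracket: h₀ sin ϕ sin δ + cos ϕ cos δ sin h₀ = 1.7088×0.42578×0.28067 + 0.90483×0.95981×0.99049 = 0.204208 + 0.860206 = 1.064414.
Q̄ = (S_0/π) × [bracket] = (589/π) × 1.064414 = 199.56 W/m².
— Configuration B (ϕ=+44.2°):
sin δ = sin 25.19° × sin 354.3° = -0.04227, so δ = -2.423°.
cos h₀ = −tan(+44.2°) tan(-2.423°) = 0.0411, h₀ = 1.5296 rad.
Bracket: h₀ sin ϕ sin δ + cos ϕ cos δ sin h₀ = 1.5296×0.69717×-0.04227 + 0.71691×0.99911×0.99915 = -0.045076 + 0.715663 = 0.670587.
Q̄ = (S_0/π) × [bracket] = (589/π) × 0.670587 = 125.72 W/m².
Ratio Q̄_A / Q̄_B = 199.56 / 125.72 = 1.587.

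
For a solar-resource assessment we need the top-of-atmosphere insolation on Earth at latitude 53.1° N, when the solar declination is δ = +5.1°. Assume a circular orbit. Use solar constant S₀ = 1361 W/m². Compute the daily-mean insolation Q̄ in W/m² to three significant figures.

Q̄ ≈ 309 W/m²

cos H₀ = −tan(+53.1°) tan(+5.100°) = -0.1189, H₀ = 1.6899 rad.
Bracket: H₀ sin φ sin δ + cos φ cos δ sin H₀ = 1.6899×0.79968×0.08889 + 0.60042×0.99604×0.99291 = 0.120124 + 0.593802 = 0.713926.
Q̄ = (S₀/π) × [bracket] = (1361/π) × 0.713926 = 309.3 W/m².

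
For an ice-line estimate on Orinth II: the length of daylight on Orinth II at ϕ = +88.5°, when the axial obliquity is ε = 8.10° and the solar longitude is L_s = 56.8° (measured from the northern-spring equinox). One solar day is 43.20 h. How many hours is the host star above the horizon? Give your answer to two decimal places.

Solar declination: sin δ = sin ε · sin L_s = sin 8.10° × sin 56.8° = 0.11790, so δ = +6.771°.
Sunrise equation: cos h₀ = −tan ϕ · tan δ = -4.5341 ≤ −1, so the host star never sets (polar day) and h₀ = π.
Daylight = 2h₀/(2π) × 43.20 h = (3.1416/π) × 43.20 = 43.20 h.

43.20 h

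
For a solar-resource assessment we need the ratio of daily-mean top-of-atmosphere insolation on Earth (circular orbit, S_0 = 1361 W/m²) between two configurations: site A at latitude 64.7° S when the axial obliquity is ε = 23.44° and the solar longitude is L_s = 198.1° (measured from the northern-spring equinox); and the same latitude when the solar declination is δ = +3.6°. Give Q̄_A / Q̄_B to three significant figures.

Q̄_A / Q̄_B ≈ 1.80

— Configuration A (ϕ=-64.7°):
Solar declination: sin δ = sin ε · sin L_s = sin 23.44° × sin 198.1° = -0.12358, so δ = -7.099°.
cos h₀ = −tan(-64.7°) tan(-7.099°) = -0.2635, h₀ = 1.8374 rad.
Bracket: h₀ sin ϕ sin δ + cos ϕ cos δ sin h₀ = 1.8374×-0.90408×-0.12358 + 0.42736×0.99233×0.96467 = 0.205286 + 0.409099 = 0.614385.
Q̄ = (S_0/π) × [bracket] = (1361/π) × 0.614385 = 266.16 W/m².
— Configuration B (ϕ=-64.7°):
cos h₀ = −tan(-64.7°) tan(+3.600°) = 0.1331, h₀ = 1.4373 rad.
Bracket: h₀ sin ϕ sin δ + cos ϕ cos δ sin h₀ = 1.4373×-0.90408×0.06279 + 0.42736×0.99803×0.99110 = -0.081591 + 0.422722 = 0.341131.
Q̄ = (S_0/π) × [bracket] = (1361/π) × 0.341131 = 147.78 W/m².
Ratio Q̄_A / Q̄_B = 266.16 / 147.78 = 1.801.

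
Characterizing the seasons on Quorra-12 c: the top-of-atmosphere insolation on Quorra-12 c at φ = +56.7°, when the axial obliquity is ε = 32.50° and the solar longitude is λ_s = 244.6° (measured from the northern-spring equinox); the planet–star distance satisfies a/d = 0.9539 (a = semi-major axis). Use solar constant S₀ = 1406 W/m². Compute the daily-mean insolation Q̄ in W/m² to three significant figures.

Q̄ ≈ 11.3 W/m²

Solar declination: sin δ = sin ε · sin λ_s = sin 32.50° × sin 244.6° = -0.48536, so δ = -29.036°.
cos H₀ = −tan(+56.7°) tan(-29.036°) = 0.8451, H₀ = 0.5640 rad.
Bracket: H₀ sin φ sin δ + cos φ cos δ sin H₀ = 0.5640×0.83581×-0.48536 + 0.54902×0.87431×0.53459 = -0.228797 + 0.256611 = 0.027814.
Inverse-square distance factor (a/d)² = 0.9539² = 0.909925.
Q̄ = (S₀/π) × 0.909925 × [bracket] = (1406/π) × 0.909925 × 0.027814 = 11.33 W/m².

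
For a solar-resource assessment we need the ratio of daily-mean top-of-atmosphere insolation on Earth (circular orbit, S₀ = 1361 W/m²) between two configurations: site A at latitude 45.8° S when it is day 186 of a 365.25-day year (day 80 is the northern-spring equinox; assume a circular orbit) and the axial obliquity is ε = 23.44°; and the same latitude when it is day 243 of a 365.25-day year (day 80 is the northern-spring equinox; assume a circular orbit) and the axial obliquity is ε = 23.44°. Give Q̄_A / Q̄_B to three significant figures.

— Configuration A (φ=-45.8°):
Solar longitude: λ_s = 360° × (186 − 80)/365.25 = 104.476°.
sin δ = sin 23.44° × sin 104.476° = 0.38516, so δ = +22.654°.
cos H₀ = −tan(-45.8°) tan(+22.654°) = 0.4292, H₀ = 1.1272 rad.
Bracket: H₀ sin φ sin δ + cos φ cos δ sin H₀ = 1.1272×-0.71691×0.38516 + 0.69717×0.92285×0.90322 = -0.311248 + 0.581117 = 0.269869.
Q̄ = (S₀/π) × [bracket] = (1361/π) × 0.269869 = 116.91 W/m².
— Configuration B (φ=-45.8°):
Solar longitude: λ_s = 360° × (243 − 80)/365.25 = 160.657°.
sin δ = sin 23.44° × sin 160.657° = 0.13176, so δ = +7.571°.
cos H₀ = −tan(-45.8°) tan(+7.571°) = 0.1367, H₀ = 1.4337 rad.
Bracket: H₀ sin φ sin δ + cos φ cos δ sin H₀ = 1.4337×-0.71691×0.13176 + 0.69717×0.99128×0.99062 = -0.135427 + 0.684608 = 0.549181.
Q̄ = (S₀/π) × [bracket] = (1361/π) × 0.549181 = 237.92 W/m².
Ratio Q̄_A / Q̄_B = 116.91 / 237.92 = 0.4914.

Q̄_A / Q̄_B ≈ 0.491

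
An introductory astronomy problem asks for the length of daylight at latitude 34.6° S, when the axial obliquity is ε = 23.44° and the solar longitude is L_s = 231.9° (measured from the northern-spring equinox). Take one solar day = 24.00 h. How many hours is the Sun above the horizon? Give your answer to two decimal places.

Solar declination: sin δ = sin ε · sin L_s = sin 23.44° × sin 231.9° = -0.31303, so δ = -18.242°.
cos h₀ = −tan ϕ · tan δ = −tan(-34.6°) × tan(-18.242°) = -0.2274, so h₀ = 1.8002 rad = 103.14°.
Daylight = 2h₀/(2π) × 24.00 h = (1.8002/π) × 24.00 = 13.75 h.

13.75 h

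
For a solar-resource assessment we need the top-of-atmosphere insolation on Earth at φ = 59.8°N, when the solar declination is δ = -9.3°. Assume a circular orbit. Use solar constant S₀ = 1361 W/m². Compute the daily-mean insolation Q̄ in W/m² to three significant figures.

Q̄ ≈ 129 W/m²

cos H₀ = −tan(+59.8°) tan(-9.300°) = 0.2814, H₀ = 1.2856 rad.
Bracket: H₀ sin φ sin δ + cos φ cos δ sin H₀ = 1.2856×0.86427×-0.16160 + 0.50302×0.98686×0.95960 = -0.179555 + 0.476355 = 0.296800.
Q̄ = (S₀/π) × [bracket] = (1361/π) × 0.296800 = 128.6 W/m².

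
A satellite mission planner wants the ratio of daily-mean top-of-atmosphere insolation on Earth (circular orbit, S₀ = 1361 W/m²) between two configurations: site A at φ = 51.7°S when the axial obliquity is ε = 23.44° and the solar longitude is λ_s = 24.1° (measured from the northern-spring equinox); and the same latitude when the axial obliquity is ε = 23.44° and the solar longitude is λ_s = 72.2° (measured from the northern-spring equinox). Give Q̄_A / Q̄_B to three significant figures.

Q̄_A / Q̄_B ≈ 2.29

— Configuration A (φ=-51.7°):
Solar declination: sin δ = sin ε · sin λ_s = sin 23.44° × sin 24.1° = 0.16243, so δ = +9.348°.
cos H₀ = −tan(-51.7°) tan(+9.348°) = 0.2084, H₀ = 1.3608 rad.
Bracket: H₀ sin φ sin δ + cos φ cos δ sin H₀ = 1.3608×-0.78478×0.16243 + 0.61978×0.98672×0.97804 = -0.173464 + 0.598120 = 0.424656.
Q̄ = (S₀/π) × [bracket] = (1361/π) × 0.424656 = 183.97 W/m².
— Configuration B (φ=-51.7°):
Solar declination: sin δ = sin ε · sin λ_s = sin 23.44° × sin 72.2° = 0.37875, so δ = +22.256°.
cos H₀ = −tan(-51.7°) tan(+22.256°) = 0.5182, H₀ = 1.0261 rad.
Bracket: H₀ sin φ sin δ + cos φ cos δ sin H₀ = 1.0261×-0.78478×0.37875 + 0.61978×0.92550×0.85527 = -0.304993 + 0.490588 = 0.185595.
Q̄ = (S₀/π) × [bracket] = (1361/π) × 0.185595 = 80.403 W/m².
Ratio Q̄_A / Q̄_B = 183.97 / 80.403 = 2.288.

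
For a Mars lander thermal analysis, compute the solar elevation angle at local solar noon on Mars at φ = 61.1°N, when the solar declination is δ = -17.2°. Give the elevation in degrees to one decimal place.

At local noon the hour angle is zero, so the zenith angle equals |φ − δ| = |+61.1° − (-17.200°)| = 78.300°.
Elevation = 90° − 78.300° = 11.7°.

11.7°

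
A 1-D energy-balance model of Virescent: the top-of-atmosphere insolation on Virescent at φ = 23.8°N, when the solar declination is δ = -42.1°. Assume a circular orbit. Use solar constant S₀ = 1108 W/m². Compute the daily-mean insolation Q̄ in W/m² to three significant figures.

cos H₀ = −tan(+23.8°) tan(-42.100°) = 0.3985, H₀ = 1.1609 rad.
Bracket: H₀ sin φ sin δ + cos φ cos δ sin H₀ = 1.1609×0.40355×-0.67043 + 0.91496×0.74198×0.91716 = -0.314084 + 0.622643 = 0.308559.
Q̄ = (S₀/π) × [bracket] = (1108/π) × 0.308559 = 108.8 W/m².

Q̄ ≈ 109 W/m²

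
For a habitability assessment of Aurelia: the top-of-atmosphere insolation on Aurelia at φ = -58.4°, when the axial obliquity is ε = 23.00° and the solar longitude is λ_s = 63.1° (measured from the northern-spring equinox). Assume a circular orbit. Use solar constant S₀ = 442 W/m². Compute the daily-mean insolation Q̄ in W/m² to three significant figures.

Solar declination: sin δ = sin ε · sin λ_s = sin 23.00° × sin 63.1° = 0.34845, so δ = +20.393°.
cos H₀ = −tan(-58.4°) tan(+20.393°) = 0.6043, H₀ = 0.9219 rad.
Bracket: H₀ sin φ sin δ + cos φ cos δ sin H₀ = 0.9219×-0.85173×0.34845 + 0.52399×0.93733×0.79678 = -0.273606 + 0.391340 = 0.117734.
Q̄ = (S₀/π) × [bracket] = (442/π) × 0.117734 = 16.56 W/m².

Q̄ ≈ 16.6 W/m²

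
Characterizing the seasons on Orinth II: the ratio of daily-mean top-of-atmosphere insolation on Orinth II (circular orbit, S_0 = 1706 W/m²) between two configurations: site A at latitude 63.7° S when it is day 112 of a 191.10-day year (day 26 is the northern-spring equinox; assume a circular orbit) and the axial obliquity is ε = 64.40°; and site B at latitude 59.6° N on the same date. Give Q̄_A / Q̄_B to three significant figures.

Q̄_A / Q̄_B ≈ 0.118

— Configuration A (ϕ=-63.7°):
Solar longitude: L_s = 360° × (112 − 26)/191.10 = 162.009°.
sin δ = sin 64.40° × sin 162.009° = 0.27854, so δ = +16.173°.
cos h₀ = −tan(-63.7°) tan(+16.173°) = 0.5868, h₀ = 0.9437 rad.
Bracket: h₀ sin ϕ sin δ + cos ϕ cos δ sin h₀ = 0.9437×-0.89649×0.27854 + 0.44307×0.96042×0.80973 = -0.235650 + 0.344567 = 0.108917.
Q̄ = (S_0/π) × [bracket] = (1706/π) × 0.108917 = 59.146 W/m².
— Configuration B (ϕ=+59.6°):
cos h₀ = −tan(+59.6°) tan(+16.173°) = -0.4943, h₀ = 2.0879 rad.
Bracket: h₀ sin ϕ sin δ + cos ϕ cos δ sin h₀ = 2.0879×0.86251×0.27854 + 0.50603×0.96042×0.86928 = 0.501604 + 0.422471 = 0.924075.
Q̄ = (S_0/π) × [bracket] = (1706/π) × 0.924075 = 501.81 W/m².
Ratio Q̄_A / Q̄_B = 59.146 / 501.81 = 0.1179.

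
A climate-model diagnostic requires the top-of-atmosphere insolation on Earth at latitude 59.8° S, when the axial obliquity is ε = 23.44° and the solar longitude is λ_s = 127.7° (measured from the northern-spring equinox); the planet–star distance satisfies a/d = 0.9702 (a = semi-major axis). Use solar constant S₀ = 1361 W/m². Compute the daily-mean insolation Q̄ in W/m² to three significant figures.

Solar declination: sin δ = sin ε · sin λ_s = sin 23.44° × sin 127.7° = 0.31474, so δ = +18.345°.
cos H₀ = −tan(-59.8°) tan(+18.345°) = 0.5697, H₀ = 0.9646 rad.
Bracket: H₀ sin φ sin δ + cos φ cos δ sin H₀ = 0.9646×-0.86427×0.31474 + 0.50302×0.94918×0.82183 = -0.262391 + 0.392388 = 0.129997.
Inverse-square distance factor (a/d)² = 0.9702² = 0.941288.
Q̄ = (S₀/π) × 0.941288 × [bracket] = (1361/π) × 0.941288 × 0.129997 = 53.01 W/m².

Q̄ ≈ 53.0 W/m²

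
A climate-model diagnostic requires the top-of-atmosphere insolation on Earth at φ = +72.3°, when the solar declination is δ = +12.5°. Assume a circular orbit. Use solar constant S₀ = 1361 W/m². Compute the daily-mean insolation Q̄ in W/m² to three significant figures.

Q̄ ≈ 301 W/m²

cos H₀ = −tan(+72.3°) tan(+12.500°) = -0.6947, H₀ = 2.3387 rad.
Bracket: H₀ sin φ sin δ + cos φ cos δ sin H₀ = 2.3387×0.95266×0.21644 + 0.30403×0.97630×0.71934 = 0.482225 + 0.213518 = 0.695743.
Q̄ = (S₀/π) × [bracket] = (1361/π) × 0.695743 = 301.4 W/m².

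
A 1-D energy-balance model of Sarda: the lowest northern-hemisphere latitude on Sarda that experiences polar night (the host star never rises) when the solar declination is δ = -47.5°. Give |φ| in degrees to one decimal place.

Polar night requires cos H₀ = −tan φ tan δ ≥ 1, i.e. tan φ tan δ ≤ −1.
The boundary is |tan φ| · |tan δ| = 1, so |φ| = 90° − |δ| = 90° − 47.5° = 42.5° in the northern hemisphere.

|φ| = 42.5°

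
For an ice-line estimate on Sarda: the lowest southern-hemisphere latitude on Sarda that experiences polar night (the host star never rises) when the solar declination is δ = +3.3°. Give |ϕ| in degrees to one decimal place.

Polar night requires cos h₀ = −tan ϕ tan δ ≥ 1, i.e. tan ϕ tan δ ≤ −1.
The boundary is |tan ϕ| · |tan δ| = 1, so |ϕ| = 90° − |δ| = 90° − 3.3° = 86.7° in the southern hemisphere.

|ϕ| = 86.7°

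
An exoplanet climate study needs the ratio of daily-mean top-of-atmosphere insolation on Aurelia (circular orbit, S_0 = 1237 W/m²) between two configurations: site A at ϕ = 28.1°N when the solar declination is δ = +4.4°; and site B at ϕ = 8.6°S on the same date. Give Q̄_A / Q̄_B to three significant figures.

Q̄_A / Q̄_B ≈ 0.968

— Configuration A (ϕ=+28.1°):
cos h₀ = −tan(+28.1°) tan(+4.400°) = -0.0411, h₀ = 1.6119 rad.
Bracket: h₀ sin ϕ sin δ + cos ϕ cos δ sin h₀ = 1.6119×0.47101×0.07672 + 0.88213×0.99705×0.99916 = 0.058247 + 0.878789 = 0.937036.
Q̄ = (S_0/π) × [bracket] = (1237/π) × 0.937036 = 368.96 W/m².
— Configuration B (ϕ=-8.6°):
cos h₀ = −tan(-8.6°) tan(+4.400°) = 0.0116, h₀ = 1.5592 rad.
Bracket: h₀ sin ϕ sin δ + cos ϕ cos δ sin h₀ = 1.5592×-0.14954×0.07672 + 0.98876×0.99705×0.99993 = -0.017888 + 0.985774 = 0.967886.
Q̄ = (S_0/π) × [bracket] = (1237/π) × 0.967886 = 381.10 W/m².
Ratio Q̄_A / Q̄_B = 368.96 / 381.10 = 0.9681.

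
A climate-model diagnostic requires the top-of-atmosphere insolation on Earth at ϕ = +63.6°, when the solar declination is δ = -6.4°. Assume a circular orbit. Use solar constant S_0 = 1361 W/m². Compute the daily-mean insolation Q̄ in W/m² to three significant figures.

cos h₀ = −tan(+63.6°) tan(-6.400°) = 0.2260, h₀ = 1.3429 rad.
Bracket: h₀ sin ϕ sin δ + cos ϕ cos δ sin h₀ = 1.3429×0.89571×-0.11147 + 0.44464×0.99377×0.97414 = -0.134082 + 0.430443 = 0.296361.
Q̄ = (S_0/π) × [bracket] = (1361/π) × 0.296361 = 128.4 W/m².

Q̄ ≈ 128 W/m²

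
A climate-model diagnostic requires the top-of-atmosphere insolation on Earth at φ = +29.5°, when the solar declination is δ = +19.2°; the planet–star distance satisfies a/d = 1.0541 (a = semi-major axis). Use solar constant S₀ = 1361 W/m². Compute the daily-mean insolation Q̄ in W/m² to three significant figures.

Q̄ ≈ 526 W/m²

cos H₀ = −tan(+29.5°) tan(+19.200°) = -0.1970, H₀ = 1.7691 rad.
Bracket: H₀ sin φ sin δ + cos φ cos δ sin H₀ = 1.7691×0.49242×0.32887 + 0.87036×0.94438×0.98040 = 0.286492 + 0.805840 = 1.092332.
Inverse-square distance factor (a/d)² = 1.0541² = 1.111127.
Q̄ = (S₀/π) × 1.111127 × [bracket] = (1361/π) × 1.111127 × 1.092332 = 525.8 W/m².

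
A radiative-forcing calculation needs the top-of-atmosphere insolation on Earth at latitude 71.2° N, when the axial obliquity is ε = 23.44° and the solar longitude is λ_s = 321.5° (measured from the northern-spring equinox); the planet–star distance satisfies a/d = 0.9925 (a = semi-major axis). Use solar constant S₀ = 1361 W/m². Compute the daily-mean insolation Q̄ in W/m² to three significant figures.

Solar declination: sin δ = sin ε · sin λ_s = sin 23.44° × sin 321.5° = -0.24763, so δ = -14.337°.
cos H₀ = −tan(+71.2°) tan(-14.337°) = 0.7508, H₀ = 0.7215 rad.
Bracket: H₀ sin φ sin δ + cos φ cos δ sin H₀ = 0.7215×0.94665×-0.24763 + 0.32227×0.96885×0.66054 = -0.169133 + 0.206241 = 0.037108.
Inverse-square distance factor (a/d)² = 0.9925² = 0.985056.
Q̄ = (S₀/π) × 0.985056 × [bracket] = (1361/π) × 0.985056 × 0.037108 = 15.84 W/m².

Q̄ ≈ 15.8 W/m²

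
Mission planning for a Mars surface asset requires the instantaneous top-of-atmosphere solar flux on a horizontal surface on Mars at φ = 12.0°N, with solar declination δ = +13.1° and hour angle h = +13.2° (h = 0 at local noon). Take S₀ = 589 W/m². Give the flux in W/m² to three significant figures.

cos θ_z = sin φ sin δ + cos φ cos δ cos h = 0.047123 + 0.927521 = 0.974644.
Flux = S₀ · cos θ_z = 589 × 0.974644 = 574.1 W/m².

574 W/m²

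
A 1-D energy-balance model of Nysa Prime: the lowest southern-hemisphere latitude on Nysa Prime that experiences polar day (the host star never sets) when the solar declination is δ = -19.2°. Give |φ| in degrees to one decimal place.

|φ| = 70.8°

Polar day requires cos H₀ = −tan φ tan δ ≤ −1, i.e. tan φ tan δ ≥ 1.
The boundary is |tan φ| · |tan δ| = 1, so |φ| = 90° − |δ| = 90° − 19.2° = 70.8° in the southern hemisphere.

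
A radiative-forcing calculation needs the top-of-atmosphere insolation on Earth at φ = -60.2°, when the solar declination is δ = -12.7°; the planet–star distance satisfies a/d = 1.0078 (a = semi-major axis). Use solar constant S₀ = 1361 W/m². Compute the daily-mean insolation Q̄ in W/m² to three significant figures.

cos H₀ = −tan(-60.2°) tan(-12.700°) = -0.3935, H₀ = 1.9752 rad.
Bracket: H₀ sin φ sin δ + cos φ cos δ sin H₀ = 1.9752×-0.86777×-0.21985 + 0.49697×0.97553×0.91932 = 0.376827 + 0.445695 = 0.822522.
Inverse-square distance factor (a/d)² = 1.0078² = 1.015661.
Q̄ = (S₀/π) × 1.015661 × [bracket] = (1361/π) × 1.015661 × 0.822522 = 361.9 W/m².

Q̄ ≈ 362 W/m²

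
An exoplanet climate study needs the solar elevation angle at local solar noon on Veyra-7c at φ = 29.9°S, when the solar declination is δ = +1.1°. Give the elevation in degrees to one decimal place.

At local noon the hour angle is zero, so the zenith angle equals |φ − δ| = |-29.9° − (+1.100°)| = 31.000°.
Elevation = 90° − 31.000° = 59.0°.

59.0°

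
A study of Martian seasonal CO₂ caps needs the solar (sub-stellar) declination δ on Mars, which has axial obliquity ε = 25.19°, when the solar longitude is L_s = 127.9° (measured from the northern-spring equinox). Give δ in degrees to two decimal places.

δ = +19.62°

sin δ = sin ε · sin L_s = sin 25.19° × sin 127.9° = 0.335851.
δ = arcsin(0.335851) = +19.62°.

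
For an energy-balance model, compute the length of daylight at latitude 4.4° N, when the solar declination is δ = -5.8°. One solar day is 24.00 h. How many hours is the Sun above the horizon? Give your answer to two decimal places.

cos H₀ = −tan φ · tan δ = −tan(+4.4°) × tan(-5.800°) = 0.0078, so H₀ = 1.5630 rad = 89.55°.
Daylight = 2H₀/(2π) × 24.00 h = (1.5630/π) × 24.00 = 11.94 h.

11.94 h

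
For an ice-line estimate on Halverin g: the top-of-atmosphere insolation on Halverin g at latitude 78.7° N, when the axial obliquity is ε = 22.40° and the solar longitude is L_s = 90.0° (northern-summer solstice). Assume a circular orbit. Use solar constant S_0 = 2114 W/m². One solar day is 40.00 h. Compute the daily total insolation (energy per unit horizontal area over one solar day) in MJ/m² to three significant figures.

Solar declination: sin δ = sin ε · sin L_s = sin 22.40° × sin 90.0° = 0.38107, so δ = +22.400°.
cos h₀ = −tan(+78.7°) tan(+22.400°) = -2.0627 ≤ −1 ⇒ polar day, h₀ = π.
Bracket: h₀ sin ϕ sin δ + cos ϕ cos δ sin h₀ = 3.1416×0.98061×0.38107 + 0.19595×0.92455×0.00000 = 1.173956 + 0.000000 = 1.173956.
Q̄ = (S_0/π) × [bracket] = (2114/π) × 1.173956 = 789.96 W/m².
Daily total = Q̄ × 40.00 h × 3600 s/h = 789.96 × 40.00 × 3600 / 10⁶ = 113.8 MJ/m².

114 MJ/m²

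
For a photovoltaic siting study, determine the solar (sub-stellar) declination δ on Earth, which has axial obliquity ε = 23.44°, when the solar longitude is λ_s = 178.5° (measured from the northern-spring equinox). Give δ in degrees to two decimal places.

δ = +0.60°

sin δ = sin ε · sin λ_s = sin 23.44° × sin 178.5° = 0.010413.
δ = arcsin(0.010413) = +0.60°.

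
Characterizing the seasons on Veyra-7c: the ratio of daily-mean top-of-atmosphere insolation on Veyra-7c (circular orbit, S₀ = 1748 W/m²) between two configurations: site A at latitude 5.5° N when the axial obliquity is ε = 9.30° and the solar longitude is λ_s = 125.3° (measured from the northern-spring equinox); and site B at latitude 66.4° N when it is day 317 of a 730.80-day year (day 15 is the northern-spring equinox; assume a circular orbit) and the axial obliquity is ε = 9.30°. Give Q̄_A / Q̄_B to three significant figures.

— Configuration A (φ=+5.5°):
Solar declination: sin δ = sin ε · sin λ_s = sin 9.30° × sin 125.3° = 0.13189, so δ = +7.579°.
cos H₀ = −tan(+5.5°) tan(+7.579°) = -0.0128, H₀ = 1.5836 rad.
Bracket: H₀ sin φ sin δ + cos φ cos δ sin H₀ = 1.5836×0.09585×0.13189 + 0.99540×0.99126×0.99992 = 0.020019 + 0.986621 = 1.006640.
Q̄ = (S₀/π) × [bracket] = (1748/π) × 1.006640 = 560.10 W/m².
— Configuration B (φ=+66.4°):
Solar longitude: λ_s = 360° × (317 − 15)/730.80 = 148.768°.
sin δ = sin 9.30° × sin 148.768° = 0.08379, so δ = +4.807°.
cos H₀ = −tan(+66.4°) tan(+4.807°) = -0.1925, H₀ = 1.7645 rad.
Bracket: H₀ sin φ sin δ + cos φ cos δ sin H₀ = 1.7645×0.91636×0.08379 + 0.40035×0.99648×0.98130 = 0.135481 + 0.391481 = 0.526962.
Q̄ = (S₀/π) × [bracket] = (1748/π) × 0.526962 = 293.20 W/m².
Ratio Q̄_A / Q̄_B = 560.10 / 293.20 = 1.910.

Q̄_A / Q̄_B ≈ 1.91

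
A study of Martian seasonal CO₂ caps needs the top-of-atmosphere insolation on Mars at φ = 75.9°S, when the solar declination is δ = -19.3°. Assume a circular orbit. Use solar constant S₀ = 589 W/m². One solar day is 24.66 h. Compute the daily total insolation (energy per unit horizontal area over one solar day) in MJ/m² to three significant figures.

16.8 MJ/m²

cos H₀ = −tan(-75.9°) tan(-19.300°) = -1.3942 ≤ −1 ⇒ polar day, H₀ = π.
Bracket: H₀ sin φ sin δ + cos φ cos δ sin H₀ = 3.1416×-0.96987×-0.33051 + 0.24362×0.94380×0.00000 = 1.007045 + 0.000000 = 1.007045.
Q̄ = (S₀/π) × [bracket] = (589/π) × 1.007045 = 188.81 W/m².
Daily total = Q̄ × 24.66 h × 3600 s/h = 188.81 × 24.66 × 3600 / 10⁶ = 16.76 MJ/m².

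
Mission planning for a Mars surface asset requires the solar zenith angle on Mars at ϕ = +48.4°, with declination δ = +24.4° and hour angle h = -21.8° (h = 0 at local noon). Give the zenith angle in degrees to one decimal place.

cos θ_z = sin ϕ sin δ + cos ϕ cos δ cos h = 0.308919 + 0.561387 = 0.870306.
θ_z = arccos(0.870306) = 29.5°.

θ_z = 29.5°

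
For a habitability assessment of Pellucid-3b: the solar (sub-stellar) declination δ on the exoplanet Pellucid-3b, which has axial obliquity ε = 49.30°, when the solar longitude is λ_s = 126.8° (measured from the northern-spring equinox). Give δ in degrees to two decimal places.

sin δ = sin ε · sin λ_s = sin 49.30° × sin 126.8° = 0.607062.
δ = arcsin(0.607062) = +37.38°.

δ = +37.38°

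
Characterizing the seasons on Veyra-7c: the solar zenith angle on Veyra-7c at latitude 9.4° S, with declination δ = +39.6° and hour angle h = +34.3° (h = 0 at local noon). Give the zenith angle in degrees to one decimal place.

cos θ_z = sin ϕ sin δ + cos ϕ cos δ cos h = -0.104108 + 0.627973 = 0.523865.
θ_z = arccos(0.523865) = 58.4°.

θ_z = 58.4°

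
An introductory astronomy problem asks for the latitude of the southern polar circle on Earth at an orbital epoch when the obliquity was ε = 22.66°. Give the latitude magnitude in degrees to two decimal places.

The polar circle is the lowest latitude that experiences at least one full rotation of continuous darkness at the northern-summer solstice; it lies at |φ| = 90° − ε = 90° − 22.66° = 67.34°.

67.34°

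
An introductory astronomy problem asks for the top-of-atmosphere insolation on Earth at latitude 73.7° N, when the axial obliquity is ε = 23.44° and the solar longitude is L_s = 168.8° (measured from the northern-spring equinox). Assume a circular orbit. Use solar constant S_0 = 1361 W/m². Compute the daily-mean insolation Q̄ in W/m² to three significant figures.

Q̄ ≈ 176 W/m²

Solar declination: sin δ = sin ε · sin L_s = sin 23.44° × sin 168.8° = 0.07726, so δ = +4.431°.
cos h₀ = −tan(+73.7°) tan(+4.431°) = -0.2650, h₀ = 1.8390 rad.
Bracket: h₀ sin ϕ sin δ + cos ϕ cos δ sin h₀ = 1.8390×0.95981×0.07726 + 0.28067×0.99701×0.96424 = 0.136371 + 0.269824 = 0.406195.
Q̄ = (S_0/π) × [bracket] = (1361/π) × 0.406195 = 176.0 W/m².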